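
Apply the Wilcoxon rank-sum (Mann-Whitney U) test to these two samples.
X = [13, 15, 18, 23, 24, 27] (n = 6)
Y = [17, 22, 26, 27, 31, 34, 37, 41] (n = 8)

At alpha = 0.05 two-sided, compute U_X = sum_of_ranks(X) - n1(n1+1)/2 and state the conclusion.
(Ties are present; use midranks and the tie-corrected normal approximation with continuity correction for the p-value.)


Step 1: Combine and sort all 14 observations; assign midranks.
sorted (value, group): (13,X), (15,X), (17,Y), (18,X), (22,Y), (23,X), (24,X), (26,Y), (27,X), (27,Y), (31,Y), (34,Y), (37,Y), (41,Y)
ranks: 13->1, 15->2, 17->3, 18->4, 22->5, 23->6, 24->7, 26->8, 27->9.5, 27->9.5, 31->11, 34->12, 37->13, 41->14
Step 2: Rank sum for X: R1 = 1 + 2 + 4 + 6 + 7 + 9.5 = 29.5.
Step 3: U_X = R1 - n1(n1+1)/2 = 29.5 - 6*7/2 = 29.5 - 21 = 8.5.
       U_Y = n1*n2 - U_X = 48 - 8.5 = 39.5.
Step 4: Ties are present, so use the tie-corrected normal approximation (with continuity correction) for the p-value.
Step 5: p-value = 0.052547; compare to alpha = 0.05. fail to reject H0.

U_X = 8.5, p = 0.052547, fail to reject H0 at alpha = 0.05.


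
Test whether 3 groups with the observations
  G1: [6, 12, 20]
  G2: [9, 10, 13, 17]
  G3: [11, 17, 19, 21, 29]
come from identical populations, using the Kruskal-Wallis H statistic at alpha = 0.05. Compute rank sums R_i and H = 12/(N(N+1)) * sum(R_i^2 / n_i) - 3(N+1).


Step 1: Combine all N = 12 observations and assign midranks.
sorted (value, group, rank): (6,G1,1), (9,G2,2), (10,G2,3), (11,G3,4), (12,G1,5), (13,G2,6), (17,G2,7.5), (17,G3,7.5), (19,G3,9), (20,G1,10), (21,G3,11), (29,G3,12)
Step 2: Sum ranks within each group.
R_1 = 16 (n_1 = 3)
R_2 = 18.5 (n_2 = 4)
R_3 = 43.5 (n_3 = 5)
Step 3: H = 12/(N(N+1)) * sum(R_i^2/n_i) - 3(N+1)
     = 12/(12*13) * (16^2/3 + 18.5^2/4 + 43.5^2/5) - 3*13
     = 0.076923 * 549.346 - 39
     = 3.257372.
Step 4: Ties present; correction factor C = 1 - 6/(12^3 - 12) = 0.996503. Corrected H = 3.257372 / 0.996503 = 3.268801.
Step 5: Under H0, H ~ chi^2(2); p-value = 0.195069.
Step 6: alpha = 0.05. fail to reject H0.

H = 3.2688, df = 2, p = 0.195069, fail to reject H0.


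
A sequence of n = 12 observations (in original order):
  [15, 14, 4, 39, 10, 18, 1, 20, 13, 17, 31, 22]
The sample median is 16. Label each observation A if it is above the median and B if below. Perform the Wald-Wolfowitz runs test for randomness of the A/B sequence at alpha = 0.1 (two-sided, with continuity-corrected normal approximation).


Step 1: Compute median = 16; label A = above, B = below.
Labels in order: BBBABABABAAA  (n_A = 6, n_B = 6)
Step 2: Count runs R = 8.
Step 3: Under H0 (random ordering), E[R] = 2*n_A*n_B/(n_A+n_B) + 1 = 2*6*6/12 + 1 = 7.0000.
        Var[R] = 2*n_A*n_B*(2*n_A*n_B - n_A - n_B) / ((n_A+n_B)^2 * (n_A+n_B-1)) = 4320/1584 = 2.7273.
        SD[R] = 1.6514.
Step 4: Continuity-corrected z = (R - 0.5 - E[R]) / SD[R] = (8 - 0.5 - 7.0000) / 1.6514 = 0.3028.
Step 5: Two-sided p-value via normal approximation = 2*(1 - Phi(|z|)) = 0.762069.
Step 6: alpha = 0.1. fail to reject H0.

R = 8, z = 0.3028, p = 0.762069, fail to reject H0.


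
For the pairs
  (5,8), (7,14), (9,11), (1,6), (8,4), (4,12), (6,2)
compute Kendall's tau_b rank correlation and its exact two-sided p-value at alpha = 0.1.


Step 1: Enumerate the 21 unordered pairs (i,j) with i<j and classify each by sign(x_j-x_i) * sign(y_j-y_i).
  (1,2):dx=+2,dy=+6->C; (1,3):dx=+4,dy=+3->C; (1,4):dx=-4,dy=-2->C; (1,5):dx=+3,dy=-4->D
  (1,6):dx=-1,dy=+4->D; (1,7):dx=+1,dy=-6->D; (2,3):dx=+2,dy=-3->D; (2,4):dx=-6,dy=-8->C
  (2,5):dx=+1,dy=-10->D; (2,6):dx=-3,dy=-2->C; (2,7):dx=-1,dy=-12->C; (3,4):dx=-8,dy=-5->C
  (3,5):dx=-1,dy=-7->C; (3,6):dx=-5,dy=+1->D; (3,7):dx=-3,dy=-9->C; (4,5):dx=+7,dy=-2->D
  (4,6):dx=+3,dy=+6->C; (4,7):dx=+5,dy=-4->D; (5,6):dx=-4,dy=+8->D; (5,7):dx=-2,dy=-2->C
  (6,7):dx=+2,dy=-10->D
Step 2: C = 11, D = 10, total pairs = 21.
Step 3: tau = (C - D)/(n(n-1)/2) = (11 - 10)/21 = 0.047619.
Step 4: Exact two-sided p-value (enumerate n! = 5040 permutations of y under H0): p = 1.000000.
Step 5: alpha = 0.1. fail to reject H0.

tau_b = 0.0476 (C=11, D=10), p = 1.000000, fail to reject H0.


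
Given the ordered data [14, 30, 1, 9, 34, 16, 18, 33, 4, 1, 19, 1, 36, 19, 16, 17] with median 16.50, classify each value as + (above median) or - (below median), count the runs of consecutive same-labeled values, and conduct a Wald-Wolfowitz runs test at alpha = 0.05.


Step 1: Compute median = 16.50; label A = above, B = below.
Labels in order: BABBABAABBABAABA  (n_A = 8, n_B = 8)
Step 2: Count runs R = 12.
Step 3: Under H0 (random ordering), E[R] = 2*n_A*n_B/(n_A+n_B) + 1 = 2*8*8/16 + 1 = 9.0000.
        Var[R] = 2*n_A*n_B*(2*n_A*n_B - n_A - n_B) / ((n_A+n_B)^2 * (n_A+n_B-1)) = 14336/3840 = 3.7333.
        SD[R] = 1.9322.
Step 4: Continuity-corrected z = (R - 0.5 - E[R]) / SD[R] = (12 - 0.5 - 9.0000) / 1.9322 = 1.2939.
Step 5: Two-sided p-value via normal approximation = 2*(1 - Phi(|z|)) = 0.195709.
Step 6: alpha = 0.05. fail to reject H0.

R = 12, z = 1.2939, p = 0.195709, fail to reject H0.


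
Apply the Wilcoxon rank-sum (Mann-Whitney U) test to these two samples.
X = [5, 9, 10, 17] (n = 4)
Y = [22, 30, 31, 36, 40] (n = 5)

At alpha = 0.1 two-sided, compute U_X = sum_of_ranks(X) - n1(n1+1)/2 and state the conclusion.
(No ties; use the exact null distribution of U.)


Step 1: Combine and sort all 9 observations; assign midranks.
sorted (value, group): (5,X), (9,X), (10,X), (17,X), (22,Y), (30,Y), (31,Y), (36,Y), (40,Y)
ranks: 5->1, 9->2, 10->3, 17->4, 22->5, 30->6, 31->7, 36->8, 40->9
Step 2: Rank sum for X: R1 = 1 + 2 + 3 + 4 = 10.
Step 3: U_X = R1 - n1(n1+1)/2 = 10 - 4*5/2 = 10 - 10 = 0.
       U_Y = n1*n2 - U_X = 20 - 0 = 20.
Step 4: No ties, so the exact null distribution of U (based on enumerating the C(9,4) = 126 equally likely rank assignments) gives the two-sided p-value.
Step 5: p-value = 0.015873; compare to alpha = 0.1. reject H0.

U_X = 0, p = 0.015873, reject H0 at alpha = 0.1.


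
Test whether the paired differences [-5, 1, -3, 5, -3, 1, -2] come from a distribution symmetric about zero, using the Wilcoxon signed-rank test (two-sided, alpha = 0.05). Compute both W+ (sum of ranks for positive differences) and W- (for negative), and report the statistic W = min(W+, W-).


Step 1: Drop any zero differences (none here) and take |d_i|.
|d| = [5, 1, 3, 5, 3, 1, 2]
Step 2: Midrank |d_i| (ties get averaged ranks).
ranks: |5|->6.5, |1|->1.5, |3|->4.5, |5|->6.5, |3|->4.5, |1|->1.5, |2|->3
Step 3: Attach original signs; sum ranks with positive sign and with negative sign.
W+ = 1.5 + 6.5 + 1.5 = 9.5
W- = 6.5 + 4.5 + 4.5 + 3 = 18.5
(Check: W+ + W- = 28 should equal n(n+1)/2 = 28.)
Step 4: Test statistic W = min(W+, W-) = 9.5.
Step 5: Ties in |d|, so use the tie-corrected normal approximation.
        E[W] = n(n+1)/4 = 7*8/4 = 14.
        Tie groups: |d|=1 (t=2), |d|=3 (t=2), |d|=5 (t=2); sum(t^3 - t) = 18.
        Var[W] = n(n+1)(2n+1)/24 - sum(t^3-t)/48 = 840/24 - 18/48 = 34.625.
        z = (W - E[W]) / sqrt(Var[W]) = (9.5 - 14) / 5.8843 = -0.7647.
        Two-sided p = 2*Phi(z) = 0.444422.
Step 6: alpha = 0.05. fail to reject H0.

W+ = 9.5, W- = 18.5, W = min = 9.5, p = 0.444422, fail to reject H0.


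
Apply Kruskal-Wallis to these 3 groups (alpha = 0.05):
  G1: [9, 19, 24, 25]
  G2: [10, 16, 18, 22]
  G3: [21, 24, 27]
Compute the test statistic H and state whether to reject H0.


Step 1: Combine all N = 11 observations and assign midranks.
sorted (value, group, rank): (9,G1,1), (10,G2,2), (16,G2,3), (18,G2,4), (19,G1,5), (21,G3,6), (22,G2,7), (24,G1,8.5), (24,G3,8.5), (25,G1,10), (27,G3,11)
Step 2: Sum ranks within each group.
R_1 = 24.5 (n_1 = 4)
R_2 = 16 (n_2 = 4)
R_3 = 25.5 (n_3 = 3)
Step 3: H = 12/(N(N+1)) * sum(R_i^2/n_i) - 3(N+1)
     = 12/(11*12) * (24.5^2/4 + 16^2/4 + 25.5^2/3) - 3*12
     = 0.090909 * 430.812 - 36
     = 3.164773.
Step 4: Ties present; correction factor C = 1 - 6/(11^3 - 11) = 0.995455. Corrected H = 3.164773 / 0.995455 = 3.179224.
Step 5: Under H0, H ~ chi^2(2); p-value = 0.204005.
Step 6: alpha = 0.05. fail to reject H0.

H = 3.1792, df = 2, p = 0.204005, fail to reject H0.


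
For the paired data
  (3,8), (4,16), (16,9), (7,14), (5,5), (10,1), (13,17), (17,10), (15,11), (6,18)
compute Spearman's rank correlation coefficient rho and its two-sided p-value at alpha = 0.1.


Step 1: Rank x and y separately (midranks; no ties here).
rank(x): 3->1, 4->2, 16->9, 7->5, 5->3, 10->6, 13->7, 17->10, 15->8, 6->4
rank(y): 8->3, 16->8, 9->4, 14->7, 5->2, 1->1, 17->9, 10->5, 11->6, 18->10
Step 2: d_i = R_x(i) - R_y(i); compute d_i^2.
  (1-3)^2=4, (2-8)^2=36, (9-4)^2=25, (5-7)^2=4, (3-2)^2=1, (6-1)^2=25, (7-9)^2=4, (10-5)^2=25, (8-6)^2=4, (4-10)^2=36
sum(d^2) = 164.
Step 3: rho = 1 - 6*164 / (10*(10^2 - 1)) = 1 - 984/990 = 0.006061.
Step 4: Under H0, t = rho * sqrt((n-2)/(1-rho^2)) = 0.0171 ~ t(8).
Step 5: Two-sided p-value from the t-distribution with 8 df = 0.986743.
Step 6: alpha = 0.1. fail to reject H0.

rho = 0.0061, p = 0.986743, fail to reject H0 at alpha = 0.1.


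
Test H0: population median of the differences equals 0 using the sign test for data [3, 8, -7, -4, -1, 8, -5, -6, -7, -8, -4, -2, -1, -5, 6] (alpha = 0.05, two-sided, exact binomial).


Step 1: Discard zero differences. Original n = 15; n_eff = number of nonzero differences = 15.
Nonzero differences (with sign): +3, +8, -7, -4, -1, +8, -5, -6, -7, -8, -4, -2, -1, -5, +6
Step 2: Count signs: positive = 4, negative = 11.
Step 3: Under H0: P(positive) = 0.5, so the number of positives S ~ Bin(15, 0.5).
Step 4: Two-sided exact p-value = sum of Bin(15,0.5) probabilities at or below the observed probability = 0.118469.
Step 5: alpha = 0.05. fail to reject H0.

n_eff = 15, pos = 4, neg = 11, p = 0.118469, fail to reject H0.


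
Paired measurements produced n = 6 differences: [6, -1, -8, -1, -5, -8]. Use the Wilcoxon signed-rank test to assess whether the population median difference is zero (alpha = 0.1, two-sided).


Step 1: Drop any zero differences (none here) and take |d_i|.
|d| = [6, 1, 8, 1, 5, 8]
Step 2: Midrank |d_i| (ties get averaged ranks).
ranks: |6|->4, |1|->1.5, |8|->5.5, |1|->1.5, |5|->3, |8|->5.5
Step 3: Attach original signs; sum ranks with positive sign and with negative sign.
W+ = 4 = 4
W- = 1.5 + 5.5 + 1.5 + 3 + 5.5 = 17
(Check: W+ + W- = 21 should equal n(n+1)/2 = 21.)
Step 4: Test statistic W = min(W+, W-) = 4.
Step 5: Ties in |d|, so use the tie-corrected normal approximation.
        E[W] = n(n+1)/4 = 6*7/4 = 10.5.
        Tie groups: |d|=1 (t=2), |d|=8 (t=2); sum(t^3 - t) = 12.
        Var[W] = n(n+1)(2n+1)/24 - sum(t^3-t)/48 = 546/24 - 12/48 = 22.5.
        z = (W - E[W]) / sqrt(Var[W]) = (4 - 10.5) / 4.7434 = -1.3703.
        Two-sided p = 2*Phi(z) = 0.170587.
Step 6: alpha = 0.1. fail to reject H0.

W+ = 4, W- = 17, W = min = 4, p = 0.170587, fail to reject H0.


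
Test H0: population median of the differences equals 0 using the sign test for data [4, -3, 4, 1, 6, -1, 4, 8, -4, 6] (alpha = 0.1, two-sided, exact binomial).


Step 1: Discard zero differences. Original n = 10; n_eff = number of nonzero differences = 10.
Nonzero differences (with sign): +4, -3, +4, +1, +6, -1, +4, +8, -4, +6
Step 2: Count signs: positive = 7, negative = 3.
Step 3: Under H0: P(positive) = 0.5, so the number of positives S ~ Bin(10, 0.5).
Step 4: Two-sided exact p-value = sum of Bin(10,0.5) probabilities at or below the observed probability = 0.343750.
Step 5: alpha = 0.1. fail to reject H0.

n_eff = 10, pos = 7, neg = 3, p = 0.343750, fail to reject H0.


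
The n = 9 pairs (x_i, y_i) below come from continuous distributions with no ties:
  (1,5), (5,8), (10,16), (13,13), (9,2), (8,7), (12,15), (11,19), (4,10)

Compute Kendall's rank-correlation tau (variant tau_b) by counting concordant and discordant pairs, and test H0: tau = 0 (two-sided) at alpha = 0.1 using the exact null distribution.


Step 1: Enumerate the 36 unordered pairs (i,j) with i<j and classify each by sign(x_j-x_i) * sign(y_j-y_i).
  (1,2):dx=+4,dy=+3->C; (1,3):dx=+9,dy=+11->C; (1,4):dx=+12,dy=+8->C; (1,5):dx=+8,dy=-3->D
  (1,6):dx=+7,dy=+2->C; (1,7):dx=+11,dy=+10->C; (1,8):dx=+10,dy=+14->C; (1,9):dx=+3,dy=+5->C
  (2,3):dx=+5,dy=+8->C; (2,4):dx=+8,dy=+5->C; (2,5):dx=+4,dy=-6->D; (2,6):dx=+3,dy=-1->D
  (2,7):dx=+7,dy=+7->C; (2,8):dx=+6,dy=+11->C; (2,9):dx=-1,dy=+2->D; (3,4):dx=+3,dy=-3->D
  (3,5):dx=-1,dy=-14->C; (3,6):dx=-2,dy=-9->C; (3,7):dx=+2,dy=-1->D; (3,8):dx=+1,dy=+3->C
  (3,9):dx=-6,dy=-6->C; (4,5):dx=-4,dy=-11->C; (4,6):dx=-5,dy=-6->C; (4,7):dx=-1,dy=+2->D
  (4,8):dx=-2,dy=+6->D; (4,9):dx=-9,dy=-3->C; (5,6):dx=-1,dy=+5->D; (5,7):dx=+3,dy=+13->C
  (5,8):dx=+2,dy=+17->C; (5,9):dx=-5,dy=+8->D; (6,7):dx=+4,dy=+8->C; (6,8):dx=+3,dy=+12->C
  (6,9):dx=-4,dy=+3->D; (7,8):dx=-1,dy=+4->D; (7,9):dx=-8,dy=-5->C; (8,9):dx=-7,dy=-9->C
Step 2: C = 24, D = 12, total pairs = 36.
Step 3: tau = (C - D)/(n(n-1)/2) = (24 - 12)/36 = 0.333333.
Step 4: Exact two-sided p-value (enumerate n! = 362880 permutations of y under H0): p = 0.259518.
Step 5: alpha = 0.1. fail to reject H0.

tau_b = 0.3333 (C=24, D=12), p = 0.259518, fail to reject H0.


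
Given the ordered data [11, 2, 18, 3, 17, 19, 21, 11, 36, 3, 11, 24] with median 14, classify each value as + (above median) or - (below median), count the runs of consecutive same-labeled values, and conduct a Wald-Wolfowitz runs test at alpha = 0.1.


Step 1: Compute median = 14; label A = above, B = below.
Labels in order: BBABAAABABBA  (n_A = 6, n_B = 6)
Step 2: Count runs R = 8.
Step 3: Under H0 (random ordering), E[R] = 2*n_A*n_B/(n_A+n_B) + 1 = 2*6*6/12 + 1 = 7.0000.
        Var[R] = 2*n_A*n_B*(2*n_A*n_B - n_A - n_B) / ((n_A+n_B)^2 * (n_A+n_B-1)) = 4320/1584 = 2.7273.
        SD[R] = 1.6514.
Step 4: Continuity-corrected z = (R - 0.5 - E[R]) / SD[R] = (8 - 0.5 - 7.0000) / 1.6514 = 0.3028.
Step 5: Two-sided p-value via normal approximation = 2*(1 - Phi(|z|)) = 0.762069.
Step 6: alpha = 0.1. fail to reject H0.

R = 8, z = 0.3028, p = 0.762069, fail to reject H0.


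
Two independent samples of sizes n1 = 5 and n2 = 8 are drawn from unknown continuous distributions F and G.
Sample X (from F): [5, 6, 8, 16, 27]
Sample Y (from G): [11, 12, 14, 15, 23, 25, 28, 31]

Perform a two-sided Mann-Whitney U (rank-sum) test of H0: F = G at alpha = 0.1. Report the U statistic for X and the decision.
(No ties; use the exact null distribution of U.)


Step 1: Combine and sort all 13 observations; assign midranks.
sorted (value, group): (5,X), (6,X), (8,X), (11,Y), (12,Y), (14,Y), (15,Y), (16,X), (23,Y), (25,Y), (27,X), (28,Y), (31,Y)
ranks: 5->1, 6->2, 8->3, 11->4, 12->5, 14->6, 15->7, 16->8, 23->9, 25->10, 27->11, 28->12, 31->13
Step 2: Rank sum for X: R1 = 1 + 2 + 3 + 8 + 11 = 25.
Step 3: U_X = R1 - n1(n1+1)/2 = 25 - 5*6/2 = 25 - 15 = 10.
       U_Y = n1*n2 - U_X = 40 - 10 = 30.
Step 4: No ties, so the exact null distribution of U (based on enumerating the C(13,5) = 1287 equally likely rank assignments) gives the two-sided p-value.
Step 5: p-value = 0.170940; compare to alpha = 0.1. fail to reject H0.

U_X = 10, p = 0.170940, fail to reject H0 at alpha = 0.1.


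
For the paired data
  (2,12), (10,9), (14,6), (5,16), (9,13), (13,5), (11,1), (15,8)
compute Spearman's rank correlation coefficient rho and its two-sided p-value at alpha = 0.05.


Step 1: Rank x and y separately (midranks; no ties here).
rank(x): 2->1, 10->4, 14->7, 5->2, 9->3, 13->6, 11->5, 15->8
rank(y): 12->6, 9->5, 6->3, 16->8, 13->7, 5->2, 1->1, 8->4
Step 2: d_i = R_x(i) - R_y(i); compute d_i^2.
  (1-6)^2=25, (4-5)^2=1, (7-3)^2=16, (2-8)^2=36, (3-7)^2=16, (6-2)^2=16, (5-1)^2=16, (8-4)^2=16
sum(d^2) = 142.
Step 3: rho = 1 - 6*142 / (8*(8^2 - 1)) = 1 - 852/504 = -0.690476.
Step 4: Under H0, t = rho * sqrt((n-2)/(1-rho^2)) = -2.3382 ~ t(6).
Step 5: Two-sided p-value from the t-distribution with 6 df = 0.057990.
Step 6: alpha = 0.05. fail to reject H0.

rho = -0.6905, p = 0.057990, fail to reject H0 at alpha = 0.05.


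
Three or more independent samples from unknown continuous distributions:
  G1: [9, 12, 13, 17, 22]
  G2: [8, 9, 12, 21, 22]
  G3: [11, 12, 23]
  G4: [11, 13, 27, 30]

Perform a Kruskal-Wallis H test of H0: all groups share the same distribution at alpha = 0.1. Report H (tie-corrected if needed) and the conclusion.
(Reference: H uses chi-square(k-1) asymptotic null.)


Step 1: Combine all N = 17 observations and assign midranks.
sorted (value, group, rank): (8,G2,1), (9,G1,2.5), (9,G2,2.5), (11,G3,4.5), (11,G4,4.5), (12,G1,7), (12,G2,7), (12,G3,7), (13,G1,9.5), (13,G4,9.5), (17,G1,11), (21,G2,12), (22,G1,13.5), (22,G2,13.5), (23,G3,15), (27,G4,16), (30,G4,17)
Step 2: Sum ranks within each group.
R_1 = 43.5 (n_1 = 5)
R_2 = 36 (n_2 = 5)
R_3 = 26.5 (n_3 = 3)
R_4 = 47 (n_4 = 4)
Step 3: H = 12/(N(N+1)) * sum(R_i^2/n_i) - 3(N+1)
     = 12/(17*18) * (43.5^2/5 + 36^2/5 + 26.5^2/3 + 47^2/4) - 3*18
     = 0.039216 * 1423.98 - 54
     = 1.842484.
Step 4: Ties present; correction factor C = 1 - 48/(17^3 - 17) = 0.990196. Corrected H = 1.842484 / 0.990196 = 1.860726.
Step 5: Under H0, H ~ chi^2(3); p-value = 0.601810.
Step 6: alpha = 0.1. fail to reject H0.

H = 1.8607, df = 3, p = 0.601810, fail to reject H0.


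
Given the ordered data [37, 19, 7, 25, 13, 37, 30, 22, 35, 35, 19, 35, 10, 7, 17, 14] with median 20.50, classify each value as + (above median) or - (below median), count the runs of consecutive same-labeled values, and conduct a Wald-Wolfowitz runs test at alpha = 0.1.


Step 1: Compute median = 20.50; label A = above, B = below.
Labels in order: ABBABAAAAABABBBB  (n_A = 8, n_B = 8)
Step 2: Count runs R = 8.
Step 3: Under H0 (random ordering), E[R] = 2*n_A*n_B/(n_A+n_B) + 1 = 2*8*8/16 + 1 = 9.0000.
        Var[R] = 2*n_A*n_B*(2*n_A*n_B - n_A - n_B) / ((n_A+n_B)^2 * (n_A+n_B-1)) = 14336/3840 = 3.7333.
        SD[R] = 1.9322.
Step 4: Continuity-corrected z = (R + 0.5 - E[R]) / SD[R] = (8 + 0.5 - 9.0000) / 1.9322 = -0.2588.
Step 5: Two-sided p-value via normal approximation = 2*(1 - Phi(|z|)) = 0.795809.
Step 6: alpha = 0.1. fail to reject H0.

R = 8, z = -0.2588, p = 0.795809, fail to reject H0.


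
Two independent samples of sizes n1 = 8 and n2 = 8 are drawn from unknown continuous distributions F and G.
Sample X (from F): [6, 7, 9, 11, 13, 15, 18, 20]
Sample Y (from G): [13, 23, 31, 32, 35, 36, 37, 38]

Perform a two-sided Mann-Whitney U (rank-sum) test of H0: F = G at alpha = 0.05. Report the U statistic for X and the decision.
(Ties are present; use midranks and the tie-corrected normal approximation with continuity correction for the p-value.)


Step 1: Combine and sort all 16 observations; assign midranks.
sorted (value, group): (6,X), (7,X), (9,X), (11,X), (13,X), (13,Y), (15,X), (18,X), (20,X), (23,Y), (31,Y), (32,Y), (35,Y), (36,Y), (37,Y), (38,Y)
ranks: 6->1, 7->2, 9->3, 11->4, 13->5.5, 13->5.5, 15->7, 18->8, 20->9, 23->10, 31->11, 32->12, 35->13, 36->14, 37->15, 38->16
Step 2: Rank sum for X: R1 = 1 + 2 + 3 + 4 + 5.5 + 7 + 8 + 9 = 39.5.
Step 3: U_X = R1 - n1(n1+1)/2 = 39.5 - 8*9/2 = 39.5 - 36 = 3.5.
       U_Y = n1*n2 - U_X = 64 - 3.5 = 60.5.
Step 4: Ties are present, so use the tie-corrected normal approximation (with continuity correction) for the p-value.
Step 5: p-value = 0.003253; compare to alpha = 0.05. reject H0.

U_X = 3.5, p = 0.003253, reject H0 at alpha = 0.05.


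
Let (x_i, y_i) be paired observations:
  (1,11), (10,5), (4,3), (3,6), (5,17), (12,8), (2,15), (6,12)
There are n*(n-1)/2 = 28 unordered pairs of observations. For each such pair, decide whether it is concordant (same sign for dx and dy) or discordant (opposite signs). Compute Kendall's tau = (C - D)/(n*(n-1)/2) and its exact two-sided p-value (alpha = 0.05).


Step 1: Enumerate the 28 unordered pairs (i,j) with i<j and classify each by sign(x_j-x_i) * sign(y_j-y_i).
  (1,2):dx=+9,dy=-6->D; (1,3):dx=+3,dy=-8->D; (1,4):dx=+2,dy=-5->D; (1,5):dx=+4,dy=+6->C
  (1,6):dx=+11,dy=-3->D; (1,7):dx=+1,dy=+4->C; (1,8):dx=+5,dy=+1->C; (2,3):dx=-6,dy=-2->C
  (2,4):dx=-7,dy=+1->D; (2,5):dx=-5,dy=+12->D; (2,6):dx=+2,dy=+3->C; (2,7):dx=-8,dy=+10->D
  (2,8):dx=-4,dy=+7->D; (3,4):dx=-1,dy=+3->D; (3,5):dx=+1,dy=+14->C; (3,6):dx=+8,dy=+5->C
  (3,7):dx=-2,dy=+12->D; (3,8):dx=+2,dy=+9->C; (4,5):dx=+2,dy=+11->C; (4,6):dx=+9,dy=+2->C
  (4,7):dx=-1,dy=+9->D; (4,8):dx=+3,dy=+6->C; (5,6):dx=+7,dy=-9->D; (5,7):dx=-3,dy=-2->C
  (5,8):dx=+1,dy=-5->D; (6,7):dx=-10,dy=+7->D; (6,8):dx=-6,dy=+4->D; (7,8):dx=+4,dy=-3->D
Step 2: C = 12, D = 16, total pairs = 28.
Step 3: tau = (C - D)/(n(n-1)/2) = (12 - 16)/28 = -0.142857.
Step 4: Exact two-sided p-value (enumerate n! = 40320 permutations of y under H0): p = 0.719544.
Step 5: alpha = 0.05. fail to reject H0.

tau_b = -0.1429 (C=12, D=16), p = 0.719544, fail to reject H0.


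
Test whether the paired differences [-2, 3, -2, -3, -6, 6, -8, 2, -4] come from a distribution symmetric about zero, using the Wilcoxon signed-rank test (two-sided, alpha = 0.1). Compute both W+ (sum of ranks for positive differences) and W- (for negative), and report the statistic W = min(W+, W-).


Step 1: Drop any zero differences (none here) and take |d_i|.
|d| = [2, 3, 2, 3, 6, 6, 8, 2, 4]
Step 2: Midrank |d_i| (ties get averaged ranks).
ranks: |2|->2, |3|->4.5, |2|->2, |3|->4.5, |6|->7.5, |6|->7.5, |8|->9, |2|->2, |4|->6
Step 3: Attach original signs; sum ranks with positive sign and with negative sign.
W+ = 4.5 + 7.5 + 2 = 14
W- = 2 + 2 + 4.5 + 7.5 + 9 + 6 = 31
(Check: W+ + W- = 45 should equal n(n+1)/2 = 45.)
Step 4: Test statistic W = min(W+, W-) = 14.
Step 5: Ties in |d|, so use the tie-corrected normal approximation.
        E[W] = n(n+1)/4 = 9*10/4 = 22.5.
        Tie groups: |d|=2 (t=3), |d|=3 (t=2), |d|=6 (t=2); sum(t^3 - t) = 36.
        Var[W] = n(n+1)(2n+1)/24 - sum(t^3-t)/48 = 1710/24 - 36/48 = 70.5.
        z = (W - E[W]) / sqrt(Var[W]) = (14 - 22.5) / 8.3964 = -1.0123.
        Two-sided p = 2*Phi(z) = 0.311378.
Step 6: alpha = 0.1. fail to reject H0.

W+ = 14, W- = 31, W = min = 14, p = 0.311378, fail to reject H0.


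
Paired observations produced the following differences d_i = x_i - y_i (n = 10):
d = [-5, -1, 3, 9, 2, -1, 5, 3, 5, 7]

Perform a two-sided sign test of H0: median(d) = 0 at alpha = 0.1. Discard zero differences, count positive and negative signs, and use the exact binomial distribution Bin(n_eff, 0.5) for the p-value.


Step 1: Discard zero differences. Original n = 10; n_eff = number of nonzero differences = 10.
Nonzero differences (with sign): -5, -1, +3, +9, +2, -1, +5, +3, +5, +7
Step 2: Count signs: positive = 7, negative = 3.
Step 3: Under H0: P(positive) = 0.5, so the number of positives S ~ Bin(10, 0.5).
Step 4: Two-sided exact p-value = sum of Bin(10,0.5) probabilities at or below the observed probability = 0.343750.
Step 5: alpha = 0.1. fail to reject H0.

n_eff = 10, pos = 7, neg = 3, p = 0.343750, fail to reject H0.


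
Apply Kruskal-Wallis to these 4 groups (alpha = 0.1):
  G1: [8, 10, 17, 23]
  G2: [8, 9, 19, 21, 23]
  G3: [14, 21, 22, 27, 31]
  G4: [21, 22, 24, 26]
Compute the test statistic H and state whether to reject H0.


Step 1: Combine all N = 18 observations and assign midranks.
sorted (value, group, rank): (8,G1,1.5), (8,G2,1.5), (9,G2,3), (10,G1,4), (14,G3,5), (17,G1,6), (19,G2,7), (21,G2,9), (21,G3,9), (21,G4,9), (22,G3,11.5), (22,G4,11.5), (23,G1,13.5), (23,G2,13.5), (24,G4,15), (26,G4,16), (27,G3,17), (31,G3,18)
Step 2: Sum ranks within each group.
R_1 = 25 (n_1 = 4)
R_2 = 34 (n_2 = 5)
R_3 = 60.5 (n_3 = 5)
R_4 = 51.5 (n_4 = 4)
Step 3: H = 12/(N(N+1)) * sum(R_i^2/n_i) - 3(N+1)
     = 12/(18*19) * (25^2/4 + 34^2/5 + 60.5^2/5 + 51.5^2/4) - 3*19
     = 0.035088 * 1782.56 - 57
     = 5.546053.
Step 4: Ties present; correction factor C = 1 - 42/(18^3 - 18) = 0.992776. Corrected H = 5.546053 / 0.992776 = 5.586409.
Step 5: Under H0, H ~ chi^2(3); p-value = 0.133561.
Step 6: alpha = 0.1. fail to reject H0.

H = 5.5864, df = 3, p = 0.133561, fail to reject H0.


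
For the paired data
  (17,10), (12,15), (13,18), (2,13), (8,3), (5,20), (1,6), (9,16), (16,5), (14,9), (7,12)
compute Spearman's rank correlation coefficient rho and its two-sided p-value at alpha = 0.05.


Step 1: Rank x and y separately (midranks; no ties here).
rank(x): 17->11, 12->7, 13->8, 2->2, 8->5, 5->3, 1->1, 9->6, 16->10, 14->9, 7->4
rank(y): 10->5, 15->8, 18->10, 13->7, 3->1, 20->11, 6->3, 16->9, 5->2, 9->4, 12->6
Step 2: d_i = R_x(i) - R_y(i); compute d_i^2.
  (11-5)^2=36, (7-8)^2=1, (8-10)^2=4, (2-7)^2=25, (5-1)^2=16, (3-11)^2=64, (1-3)^2=4, (6-9)^2=9, (10-2)^2=64, (9-4)^2=25, (4-6)^2=4
sum(d^2) = 252.
Step 3: rho = 1 - 6*252 / (11*(11^2 - 1)) = 1 - 1512/1320 = -0.145455.
Step 4: Under H0, t = rho * sqrt((n-2)/(1-rho^2)) = -0.4411 ~ t(9).
Step 5: Two-sided p-value from the t-distribution with 9 df = 0.669579.
Step 6: alpha = 0.05. fail to reject H0.

rho = -0.1455, p = 0.669579, fail to reject H0 at alpha = 0.05.


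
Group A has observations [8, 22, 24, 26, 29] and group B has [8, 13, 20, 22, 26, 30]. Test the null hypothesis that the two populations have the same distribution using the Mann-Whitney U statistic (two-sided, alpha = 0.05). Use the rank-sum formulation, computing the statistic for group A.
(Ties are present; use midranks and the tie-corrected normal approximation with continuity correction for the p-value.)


Step 1: Combine and sort all 11 observations; assign midranks.
sorted (value, group): (8,X), (8,Y), (13,Y), (20,Y), (22,X), (22,Y), (24,X), (26,X), (26,Y), (29,X), (30,Y)
ranks: 8->1.5, 8->1.5, 13->3, 20->4, 22->5.5, 22->5.5, 24->7, 26->8.5, 26->8.5, 29->10, 30->11
Step 2: Rank sum for X: R1 = 1.5 + 5.5 + 7 + 8.5 + 10 = 32.5.
Step 3: U_X = R1 - n1(n1+1)/2 = 32.5 - 5*6/2 = 32.5 - 15 = 17.5.
       U_Y = n1*n2 - U_X = 30 - 17.5 = 12.5.
Step 4: Ties are present, so use the tie-corrected normal approximation (with continuity correction) for the p-value.
Step 5: p-value = 0.713124; compare to alpha = 0.05. fail to reject H0.

U_X = 17.5, p = 0.713124, fail to reject H0 at alpha = 0.05.


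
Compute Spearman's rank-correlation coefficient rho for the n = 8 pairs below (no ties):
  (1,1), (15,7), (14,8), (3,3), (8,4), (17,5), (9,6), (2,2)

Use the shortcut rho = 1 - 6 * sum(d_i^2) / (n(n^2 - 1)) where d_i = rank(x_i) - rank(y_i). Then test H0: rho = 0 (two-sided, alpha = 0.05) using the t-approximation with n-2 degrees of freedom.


Step 1: Rank x and y separately (midranks; no ties here).
rank(x): 1->1, 15->7, 14->6, 3->3, 8->4, 17->8, 9->5, 2->2
rank(y): 1->1, 7->7, 8->8, 3->3, 4->4, 5->5, 6->6, 2->2
Step 2: d_i = R_x(i) - R_y(i); compute d_i^2.
  (1-1)^2=0, (7-7)^2=0, (6-8)^2=4, (3-3)^2=0, (4-4)^2=0, (8-5)^2=9, (5-6)^2=1, (2-2)^2=0
sum(d^2) = 14.
Step 3: rho = 1 - 6*14 / (8*(8^2 - 1)) = 1 - 84/504 = 0.833333.
Step 4: Under H0, t = rho * sqrt((n-2)/(1-rho^2)) = 3.6927 ~ t(6).
Step 5: Two-sided p-value from the t-distribution with 6 df = 0.010176.
Step 6: alpha = 0.05. reject H0.

rho = 0.8333, p = 0.010176, reject H0 at alpha = 0.05.


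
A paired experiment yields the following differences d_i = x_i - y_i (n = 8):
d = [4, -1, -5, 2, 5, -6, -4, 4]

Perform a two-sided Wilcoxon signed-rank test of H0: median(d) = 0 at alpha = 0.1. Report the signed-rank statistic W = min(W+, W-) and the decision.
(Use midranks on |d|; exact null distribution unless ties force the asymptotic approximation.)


Step 1: Drop any zero differences (none here) and take |d_i|.
|d| = [4, 1, 5, 2, 5, 6, 4, 4]
Step 2: Midrank |d_i| (ties get averaged ranks).
ranks: |4|->4, |1|->1, |5|->6.5, |2|->2, |5|->6.5, |6|->8, |4|->4, |4|->4
Step 3: Attach original signs; sum ranks with positive sign and with negative sign.
W+ = 4 + 2 + 6.5 + 4 = 16.5
W- = 1 + 6.5 + 8 + 4 = 19.5
(Check: W+ + W- = 36 should equal n(n+1)/2 = 36.)
Step 4: Test statistic W = min(W+, W-) = 16.5.
Step 5: Ties in |d|, so use the tie-corrected normal approximation.
        E[W] = n(n+1)/4 = 8*9/4 = 18.
        Tie groups: |d|=4 (t=3), |d|=5 (t=2); sum(t^3 - t) = 30.
        Var[W] = n(n+1)(2n+1)/24 - sum(t^3-t)/48 = 1224/24 - 30/48 = 50.375.
        z = (W - E[W]) / sqrt(Var[W]) = (16.5 - 18) / 7.0975 = -0.2113.
        Two-sided p = 2*Phi(z) = 0.832621.
Step 6: alpha = 0.1. fail to reject H0.

W+ = 16.5, W- = 19.5, W = min = 16.5, p = 0.832621, fail to reject H0.


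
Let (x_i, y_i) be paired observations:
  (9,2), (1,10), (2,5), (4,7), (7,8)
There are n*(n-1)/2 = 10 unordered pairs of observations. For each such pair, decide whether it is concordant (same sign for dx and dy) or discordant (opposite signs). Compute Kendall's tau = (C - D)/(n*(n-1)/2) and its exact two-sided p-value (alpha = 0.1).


Step 1: Enumerate the 10 unordered pairs (i,j) with i<j and classify each by sign(x_j-x_i) * sign(y_j-y_i).
  (1,2):dx=-8,dy=+8->D; (1,3):dx=-7,dy=+3->D; (1,4):dx=-5,dy=+5->D; (1,5):dx=-2,dy=+6->D
  (2,3):dx=+1,dy=-5->D; (2,4):dx=+3,dy=-3->D; (2,5):dx=+6,dy=-2->D; (3,4):dx=+2,dy=+2->C
  (3,5):dx=+5,dy=+3->C; (4,5):dx=+3,dy=+1->C
Step 2: C = 3, D = 7, total pairs = 10.
Step 3: tau = (C - D)/(n(n-1)/2) = (3 - 7)/10 = -0.400000.
Step 4: Exact two-sided p-value (enumerate n! = 120 permutations of y under H0): p = 0.483333.
Step 5: alpha = 0.1. fail to reject H0.

tau_b = -0.4000 (C=3, D=7), p = 0.483333, fail to reject H0.


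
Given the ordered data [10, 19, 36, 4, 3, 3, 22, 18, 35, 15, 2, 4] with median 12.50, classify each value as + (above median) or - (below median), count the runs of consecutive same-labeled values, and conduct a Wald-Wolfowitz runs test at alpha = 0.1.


Step 1: Compute median = 12.50; label A = above, B = below.
Labels in order: BAABBBAAAABB  (n_A = 6, n_B = 6)
Step 2: Count runs R = 5.
Step 3: Under H0 (random ordering), E[R] = 2*n_A*n_B/(n_A+n_B) + 1 = 2*6*6/12 + 1 = 7.0000.
        Var[R] = 2*n_A*n_B*(2*n_A*n_B - n_A - n_B) / ((n_A+n_B)^2 * (n_A+n_B-1)) = 4320/1584 = 2.7273.
        SD[R] = 1.6514.
Step 4: Continuity-corrected z = (R + 0.5 - E[R]) / SD[R] = (5 + 0.5 - 7.0000) / 1.6514 = -0.9083.
Step 5: Two-sided p-value via normal approximation = 2*(1 - Phi(|z|)) = 0.363722.
Step 6: alpha = 0.1. fail to reject H0.

R = 5, z = -0.9083, p = 0.363722, fail to reject H0.


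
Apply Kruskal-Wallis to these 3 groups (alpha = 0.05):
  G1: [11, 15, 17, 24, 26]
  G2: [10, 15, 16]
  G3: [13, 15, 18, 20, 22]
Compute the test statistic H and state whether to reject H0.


Step 1: Combine all N = 13 observations and assign midranks.
sorted (value, group, rank): (10,G2,1), (11,G1,2), (13,G3,3), (15,G1,5), (15,G2,5), (15,G3,5), (16,G2,7), (17,G1,8), (18,G3,9), (20,G3,10), (22,G3,11), (24,G1,12), (26,G1,13)
Step 2: Sum ranks within each group.
R_1 = 40 (n_1 = 5)
R_2 = 13 (n_2 = 3)
R_3 = 38 (n_3 = 5)
Step 3: H = 12/(N(N+1)) * sum(R_i^2/n_i) - 3(N+1)
     = 12/(13*14) * (40^2/5 + 13^2/3 + 38^2/5) - 3*14
     = 0.065934 * 665.133 - 42
     = 1.854945.
Step 4: Ties present; correction factor C = 1 - 24/(13^3 - 13) = 0.989011. Corrected H = 1.854945 / 0.989011 = 1.875556.
Step 5: Under H0, H ~ chi^2(2); p-value = 0.391497.
Step 6: alpha = 0.05. fail to reject H0.

H = 1.8756, df = 2, p = 0.391497, fail to reject H0.


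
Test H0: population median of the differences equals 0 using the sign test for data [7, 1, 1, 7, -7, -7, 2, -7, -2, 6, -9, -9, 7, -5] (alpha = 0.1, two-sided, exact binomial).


Step 1: Discard zero differences. Original n = 14; n_eff = number of nonzero differences = 14.
Nonzero differences (with sign): +7, +1, +1, +7, -7, -7, +2, -7, -2, +6, -9, -9, +7, -5
Step 2: Count signs: positive = 7, negative = 7.
Step 3: Under H0: P(positive) = 0.5, so the number of positives S ~ Bin(14, 0.5).
Step 4: Two-sided exact p-value = sum of Bin(14,0.5) probabilities at or below the observed probability = 1.000000.
Step 5: alpha = 0.1. fail to reject H0.

n_eff = 14, pos = 7, neg = 7, p = 1.000000, fail to reject H0.


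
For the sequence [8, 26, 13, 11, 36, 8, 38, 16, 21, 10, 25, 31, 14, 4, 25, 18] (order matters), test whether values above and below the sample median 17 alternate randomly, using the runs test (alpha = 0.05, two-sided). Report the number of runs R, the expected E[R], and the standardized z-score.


Step 1: Compute median = 17; label A = above, B = below.
Labels in order: BABBABABABAABBAA  (n_A = 8, n_B = 8)
Step 2: Count runs R = 12.
Step 3: Under H0 (random ordering), E[R] = 2*n_A*n_B/(n_A+n_B) + 1 = 2*8*8/16 + 1 = 9.0000.
        Var[R] = 2*n_A*n_B*(2*n_A*n_B - n_A - n_B) / ((n_A+n_B)^2 * (n_A+n_B-1)) = 14336/3840 = 3.7333.
        SD[R] = 1.9322.
Step 4: Continuity-corrected z = (R - 0.5 - E[R]) / SD[R] = (12 - 0.5 - 9.0000) / 1.9322 = 1.2939.
Step 5: Two-sided p-value via normal approximation = 2*(1 - Phi(|z|)) = 0.195709.
Step 6: alpha = 0.05. fail to reject H0.

R = 12, z = 1.2939, p = 0.195709, fail to reject H0.


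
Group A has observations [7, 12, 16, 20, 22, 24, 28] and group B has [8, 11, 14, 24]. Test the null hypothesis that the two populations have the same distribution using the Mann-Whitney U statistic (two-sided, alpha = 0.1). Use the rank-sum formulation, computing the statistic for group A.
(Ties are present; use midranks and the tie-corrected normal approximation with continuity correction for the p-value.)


Step 1: Combine and sort all 11 observations; assign midranks.
sorted (value, group): (7,X), (8,Y), (11,Y), (12,X), (14,Y), (16,X), (20,X), (22,X), (24,X), (24,Y), (28,X)
ranks: 7->1, 8->2, 11->3, 12->4, 14->5, 16->6, 20->7, 22->8, 24->9.5, 24->9.5, 28->11
Step 2: Rank sum for X: R1 = 1 + 4 + 6 + 7 + 8 + 9.5 + 11 = 46.5.
Step 3: U_X = R1 - n1(n1+1)/2 = 46.5 - 7*8/2 = 46.5 - 28 = 18.5.
       U_Y = n1*n2 - U_X = 28 - 18.5 = 9.5.
Step 4: Ties are present, so use the tie-corrected normal approximation (with continuity correction) for the p-value.
Step 5: p-value = 0.448659; compare to alpha = 0.1. fail to reject H0.

U_X = 18.5, p = 0.448659, fail to reject H0 at alpha = 0.1.


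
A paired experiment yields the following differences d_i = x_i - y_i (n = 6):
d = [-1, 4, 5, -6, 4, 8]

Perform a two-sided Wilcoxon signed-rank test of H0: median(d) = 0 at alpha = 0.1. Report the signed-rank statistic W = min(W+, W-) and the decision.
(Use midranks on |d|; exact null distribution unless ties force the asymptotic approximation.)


Step 1: Drop any zero differences (none here) and take |d_i|.
|d| = [1, 4, 5, 6, 4, 8]
Step 2: Midrank |d_i| (ties get averaged ranks).
ranks: |1|->1, |4|->2.5, |5|->4, |6|->5, |4|->2.5, |8|->6
Step 3: Attach original signs; sum ranks with positive sign and with negative sign.
W+ = 2.5 + 4 + 2.5 + 6 = 15
W- = 1 + 5 = 6
(Check: W+ + W- = 21 should equal n(n+1)/2 = 21.)
Step 4: Test statistic W = min(W+, W-) = 6.
Step 5: Ties in |d|, so use the tie-corrected normal approximation.
        E[W] = n(n+1)/4 = 6*7/4 = 10.5.
        Tie groups: |d|=4 (t=2); sum(t^3 - t) = 6.
        Var[W] = n(n+1)(2n+1)/24 - sum(t^3-t)/48 = 546/24 - 6/48 = 22.625.
        z = (W - E[W]) / sqrt(Var[W]) = (6 - 10.5) / 4.7566 = -0.9461.
        Two-sided p = 2*Phi(z) = 0.344118.
Step 6: alpha = 0.1. fail to reject H0.

W+ = 15, W- = 6, W = min = 6, p = 0.344118, fail to reject H0.


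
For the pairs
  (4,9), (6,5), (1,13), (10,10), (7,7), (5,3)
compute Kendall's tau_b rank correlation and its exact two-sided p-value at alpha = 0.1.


Step 1: Enumerate the 15 unordered pairs (i,j) with i<j and classify each by sign(x_j-x_i) * sign(y_j-y_i).
  (1,2):dx=+2,dy=-4->D; (1,3):dx=-3,dy=+4->D; (1,4):dx=+6,dy=+1->C; (1,5):dx=+3,dy=-2->D
  (1,6):dx=+1,dy=-6->D; (2,3):dx=-5,dy=+8->D; (2,4):dx=+4,dy=+5->C; (2,5):dx=+1,dy=+2->C
  (2,6):dx=-1,dy=-2->C; (3,4):dx=+9,dy=-3->D; (3,5):dx=+6,dy=-6->D; (3,6):dx=+4,dy=-10->D
  (4,5):dx=-3,dy=-3->C; (4,6):dx=-5,dy=-7->C; (5,6):dx=-2,dy=-4->C
Step 2: C = 7, D = 8, total pairs = 15.
Step 3: tau = (C - D)/(n(n-1)/2) = (7 - 8)/15 = -0.066667.
Step 4: Exact two-sided p-value (enumerate n! = 720 permutations of y under H0): p = 1.000000.
Step 5: alpha = 0.1. fail to reject H0.

tau_b = -0.0667 (C=7, D=8), p = 1.000000, fail to reject H0.


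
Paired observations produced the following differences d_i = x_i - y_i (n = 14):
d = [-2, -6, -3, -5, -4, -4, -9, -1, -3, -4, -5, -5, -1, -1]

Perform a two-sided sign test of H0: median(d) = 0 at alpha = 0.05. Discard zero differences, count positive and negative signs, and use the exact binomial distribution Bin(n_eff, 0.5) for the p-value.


Step 1: Discard zero differences. Original n = 14; n_eff = number of nonzero differences = 14.
Nonzero differences (with sign): -2, -6, -3, -5, -4, -4, -9, -1, -3, -4, -5, -5, -1, -1
Step 2: Count signs: positive = 0, negative = 14.
Step 3: Under H0: P(positive) = 0.5, so the number of positives S ~ Bin(14, 0.5).
Step 4: Two-sided exact p-value = sum of Bin(14,0.5) probabilities at or below the observed probability = 0.000122.
Step 5: alpha = 0.05. reject H0.

n_eff = 14, pos = 0, neg = 14, p = 0.000122, reject H0.


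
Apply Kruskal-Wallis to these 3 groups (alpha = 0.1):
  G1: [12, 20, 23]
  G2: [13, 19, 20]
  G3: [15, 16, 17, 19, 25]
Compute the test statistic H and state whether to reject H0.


Step 1: Combine all N = 11 observations and assign midranks.
sorted (value, group, rank): (12,G1,1), (13,G2,2), (15,G3,3), (16,G3,4), (17,G3,5), (19,G2,6.5), (19,G3,6.5), (20,G1,8.5), (20,G2,8.5), (23,G1,10), (25,G3,11)
Step 2: Sum ranks within each group.
R_1 = 19.5 (n_1 = 3)
R_2 = 17 (n_2 = 3)
R_3 = 29.5 (n_3 = 5)
Step 3: H = 12/(N(N+1)) * sum(R_i^2/n_i) - 3(N+1)
     = 12/(11*12) * (19.5^2/3 + 17^2/3 + 29.5^2/5) - 3*12
     = 0.090909 * 397.133 - 36
     = 0.103030.
Step 4: Ties present; correction factor C = 1 - 12/(11^3 - 11) = 0.990909. Corrected H = 0.103030 / 0.990909 = 0.103976.
Step 5: Under H0, H ~ chi^2(2); p-value = 0.949340.
Step 6: alpha = 0.1. fail to reject H0.

H = 0.1040, df = 2, p = 0.949340, fail to reject H0.


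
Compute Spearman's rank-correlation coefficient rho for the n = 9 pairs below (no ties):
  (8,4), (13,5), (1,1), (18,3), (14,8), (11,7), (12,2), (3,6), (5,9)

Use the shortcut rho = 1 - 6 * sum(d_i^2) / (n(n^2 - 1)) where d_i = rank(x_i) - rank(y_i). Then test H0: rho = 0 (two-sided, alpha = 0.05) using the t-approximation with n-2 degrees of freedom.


Step 1: Rank x and y separately (midranks; no ties here).
rank(x): 8->4, 13->7, 1->1, 18->9, 14->8, 11->5, 12->6, 3->2, 5->3
rank(y): 4->4, 5->5, 1->1, 3->3, 8->8, 7->7, 2->2, 6->6, 9->9
Step 2: d_i = R_x(i) - R_y(i); compute d_i^2.
  (4-4)^2=0, (7-5)^2=4, (1-1)^2=0, (9-3)^2=36, (8-8)^2=0, (5-7)^2=4, (6-2)^2=16, (2-6)^2=16, (3-9)^2=36
sum(d^2) = 112.
Step 3: rho = 1 - 6*112 / (9*(9^2 - 1)) = 1 - 672/720 = 0.066667.
Step 4: Under H0, t = rho * sqrt((n-2)/(1-rho^2)) = 0.1768 ~ t(7).
Step 5: Two-sided p-value from the t-distribution with 7 df = 0.864690.
Step 6: alpha = 0.05. fail to reject H0.

rho = 0.0667, p = 0.864690, fail to reject H0 at alpha = 0.05.


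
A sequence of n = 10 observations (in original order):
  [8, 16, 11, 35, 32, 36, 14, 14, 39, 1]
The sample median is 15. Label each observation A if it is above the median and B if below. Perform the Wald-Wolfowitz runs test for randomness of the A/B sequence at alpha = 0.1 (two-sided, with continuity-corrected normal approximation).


Step 1: Compute median = 15; label A = above, B = below.
Labels in order: BABAAABBAB  (n_A = 5, n_B = 5)
Step 2: Count runs R = 7.
Step 3: Under H0 (random ordering), E[R] = 2*n_A*n_B/(n_A+n_B) + 1 = 2*5*5/10 + 1 = 6.0000.
        Var[R] = 2*n_A*n_B*(2*n_A*n_B - n_A - n_B) / ((n_A+n_B)^2 * (n_A+n_B-1)) = 2000/900 = 2.2222.
        SD[R] = 1.4907.
Step 4: Continuity-corrected z = (R - 0.5 - E[R]) / SD[R] = (7 - 0.5 - 6.0000) / 1.4907 = 0.3354.
Step 5: Two-sided p-value via normal approximation = 2*(1 - Phi(|z|)) = 0.737316.
Step 6: alpha = 0.1. fail to reject H0.

R = 7, z = 0.3354, p = 0.737316, fail to reject H0.


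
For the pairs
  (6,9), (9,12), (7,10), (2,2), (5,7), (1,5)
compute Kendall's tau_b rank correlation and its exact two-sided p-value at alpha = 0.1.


Step 1: Enumerate the 15 unordered pairs (i,j) with i<j and classify each by sign(x_j-x_i) * sign(y_j-y_i).
  (1,2):dx=+3,dy=+3->C; (1,3):dx=+1,dy=+1->C; (1,4):dx=-4,dy=-7->C; (1,5):dx=-1,dy=-2->C
  (1,6):dx=-5,dy=-4->C; (2,3):dx=-2,dy=-2->C; (2,4):dx=-7,dy=-10->C; (2,5):dx=-4,dy=-5->C
  (2,6):dx=-8,dy=-7->C; (3,4):dx=-5,dy=-8->C; (3,5):dx=-2,dy=-3->C; (3,6):dx=-6,dy=-5->C
  (4,5):dx=+3,dy=+5->C; (4,6):dx=-1,dy=+3->D; (5,6):dx=-4,dy=-2->C
Step 2: C = 14, D = 1, total pairs = 15.
Step 3: tau = (C - D)/(n(n-1)/2) = (14 - 1)/15 = 0.866667.
Step 4: Exact two-sided p-value (enumerate n! = 720 permutations of y under H0): p = 0.016667.
Step 5: alpha = 0.1. reject H0.

tau_b = 0.8667 (C=14, D=1), p = 0.016667, reject H0.
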